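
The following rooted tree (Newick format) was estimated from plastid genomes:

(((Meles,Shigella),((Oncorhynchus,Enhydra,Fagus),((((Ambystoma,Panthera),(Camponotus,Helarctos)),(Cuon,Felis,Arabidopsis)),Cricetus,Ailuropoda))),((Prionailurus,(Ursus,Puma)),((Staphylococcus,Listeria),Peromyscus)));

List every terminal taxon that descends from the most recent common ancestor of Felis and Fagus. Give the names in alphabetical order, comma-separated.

Ailuropoda, Ambystoma, Arabidopsis, Camponotus, Cricetus, Cuon, Enhydra, Fagus, Felis, Helarctos, Oncorhynchus, Panthera

Tracing Felis: it sits inside (Cuon,Felis,Arabidopsis).
Tracing Fagus: it sits inside (Oncorhynchus,Enhydra,Fagus).
The smallest clade enclosing both is ((Oncorhynchus,Enhydra,Fagus),((((Ambystoma,Panthera),(Camponotus,Helarctos)),(Cuon,Felis,Arabidopsis)),Cricetus,Ailuropoda)); the answer is its 12 terminal taxa in alphabetical order.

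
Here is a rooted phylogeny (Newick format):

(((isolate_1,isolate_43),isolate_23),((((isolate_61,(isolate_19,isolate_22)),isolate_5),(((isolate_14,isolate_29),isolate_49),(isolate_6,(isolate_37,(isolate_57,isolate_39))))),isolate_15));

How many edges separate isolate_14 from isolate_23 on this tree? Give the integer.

The MRCA of isolate_14 and isolate_23 is the root of the tree.
From isolate_14 up to that node: 6 branches. From isolate_23 up to the same node: 2 branches. Total: 6 + 2 = 8.

8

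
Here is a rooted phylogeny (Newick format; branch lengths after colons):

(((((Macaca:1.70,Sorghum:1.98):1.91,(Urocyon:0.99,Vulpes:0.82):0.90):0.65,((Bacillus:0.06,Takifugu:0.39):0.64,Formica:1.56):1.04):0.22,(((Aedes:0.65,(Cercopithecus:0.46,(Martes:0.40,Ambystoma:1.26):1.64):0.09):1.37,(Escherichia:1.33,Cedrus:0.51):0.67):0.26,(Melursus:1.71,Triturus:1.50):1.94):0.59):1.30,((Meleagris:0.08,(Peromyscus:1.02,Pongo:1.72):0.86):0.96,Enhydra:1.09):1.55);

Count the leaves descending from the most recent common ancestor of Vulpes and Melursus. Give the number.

15

The MRCA of Vulpes and Melursus is the node subtending ((((Macaca,Sorghum),(Urocyon,Vulpes)),((Bacillus,Takifugu),Formica)),(((Aedes,(Cercopithecus,(Martes,Ambystoma))),(Escherichia,Cedrus)),(Melursus,Triturus))).
That clade contains 15 terminal taxa: Aedes, Ambystoma, Bacillus, Cedrus, Cercopithecus, Escherichia, Formica, Macaca, Martes, Melursus, Sorghum, Takifugu, Triturus, Urocyon, Vulpes.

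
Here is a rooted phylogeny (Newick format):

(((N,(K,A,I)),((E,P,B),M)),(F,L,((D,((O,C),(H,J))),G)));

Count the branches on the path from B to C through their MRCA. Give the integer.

The MRCA of B and C is the root of the tree.
From B up to that node: 4 branches. From C up to the same node: 6 branches. Total: 4 + 6 = 10.

10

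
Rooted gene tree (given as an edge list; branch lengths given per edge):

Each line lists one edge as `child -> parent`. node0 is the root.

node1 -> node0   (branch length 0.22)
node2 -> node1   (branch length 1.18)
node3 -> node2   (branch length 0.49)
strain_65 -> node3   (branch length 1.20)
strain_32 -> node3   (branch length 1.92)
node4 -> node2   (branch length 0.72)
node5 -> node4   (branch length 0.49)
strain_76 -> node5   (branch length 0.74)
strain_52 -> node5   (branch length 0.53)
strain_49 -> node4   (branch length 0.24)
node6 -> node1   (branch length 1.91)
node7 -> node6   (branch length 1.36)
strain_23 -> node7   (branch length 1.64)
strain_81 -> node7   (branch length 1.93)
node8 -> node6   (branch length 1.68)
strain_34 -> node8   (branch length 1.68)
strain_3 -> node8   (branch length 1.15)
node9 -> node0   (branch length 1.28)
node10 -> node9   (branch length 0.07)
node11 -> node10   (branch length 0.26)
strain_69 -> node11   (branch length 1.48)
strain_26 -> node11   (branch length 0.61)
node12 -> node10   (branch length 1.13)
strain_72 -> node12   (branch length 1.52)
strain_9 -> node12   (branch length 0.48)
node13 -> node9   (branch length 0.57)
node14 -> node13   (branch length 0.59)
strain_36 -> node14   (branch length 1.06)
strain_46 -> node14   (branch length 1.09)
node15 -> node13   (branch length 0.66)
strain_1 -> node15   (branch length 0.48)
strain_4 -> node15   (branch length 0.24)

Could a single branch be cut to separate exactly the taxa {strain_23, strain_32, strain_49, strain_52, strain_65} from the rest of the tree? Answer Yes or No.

The MRCA of the listed taxa subtends (((strain_65,strain_32),((strain_76,strain_52),strain_49)),((strain_23,strain_81),(strain_34,strain_3))).
That clade also contains strain_3, strain_34, strain_76, strain_81, which are not in the proposed group, so the group is not monophyletic.

No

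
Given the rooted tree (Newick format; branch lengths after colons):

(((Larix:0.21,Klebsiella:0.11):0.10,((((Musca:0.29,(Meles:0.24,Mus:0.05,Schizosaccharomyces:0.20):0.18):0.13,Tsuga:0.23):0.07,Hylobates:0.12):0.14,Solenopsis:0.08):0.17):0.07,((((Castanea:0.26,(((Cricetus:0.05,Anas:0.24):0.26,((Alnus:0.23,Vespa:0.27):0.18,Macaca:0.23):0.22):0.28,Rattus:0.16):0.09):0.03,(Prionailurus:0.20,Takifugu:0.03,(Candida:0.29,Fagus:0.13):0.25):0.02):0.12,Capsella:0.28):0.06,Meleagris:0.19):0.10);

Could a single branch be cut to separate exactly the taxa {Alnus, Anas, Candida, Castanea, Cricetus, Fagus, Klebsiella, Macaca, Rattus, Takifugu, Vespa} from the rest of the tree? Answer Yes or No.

The MRCA of the listed taxa is the root, so the smallest clade containing them is the whole tree.
That clade also contains Capsella, Hylobates, Larix, Meleagris, Meles, Mus, Musca, Prionailurus, Schizosaccharomyces, Solenopsis, Tsuga, which are not in the proposed group, so the group is not monophyletic.

No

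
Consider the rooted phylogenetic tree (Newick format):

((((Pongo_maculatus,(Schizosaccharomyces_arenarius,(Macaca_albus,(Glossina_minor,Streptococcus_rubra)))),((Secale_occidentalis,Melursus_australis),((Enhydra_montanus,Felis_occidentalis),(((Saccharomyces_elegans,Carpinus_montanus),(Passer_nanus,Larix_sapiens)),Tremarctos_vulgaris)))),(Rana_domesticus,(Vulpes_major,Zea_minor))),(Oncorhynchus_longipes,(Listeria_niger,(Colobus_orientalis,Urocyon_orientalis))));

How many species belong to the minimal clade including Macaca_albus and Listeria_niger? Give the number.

The MRCA of Macaca_albus and Listeria_niger is the root, so the clade is the entire tree.
That clade contains 21 terminal taxa: Carpinus_montanus, Colobus_orientalis, Enhydra_montanus, Felis_occidentalis, Glossina_minor, Larix_sapiens, Listeria_niger, Macaca_albus, Melursus_australis, Oncorhynchus_longipes, Passer_nanus, Pongo_maculatus, Rana_domesticus, Saccharomyces_elegans, Schizosaccharomyces_arenarius, Secale_occidentalis, Streptococcus_rubra, Tremarctos_vulgaris, Urocyon_orientalis, Vulpes_major, Zea_minor.

21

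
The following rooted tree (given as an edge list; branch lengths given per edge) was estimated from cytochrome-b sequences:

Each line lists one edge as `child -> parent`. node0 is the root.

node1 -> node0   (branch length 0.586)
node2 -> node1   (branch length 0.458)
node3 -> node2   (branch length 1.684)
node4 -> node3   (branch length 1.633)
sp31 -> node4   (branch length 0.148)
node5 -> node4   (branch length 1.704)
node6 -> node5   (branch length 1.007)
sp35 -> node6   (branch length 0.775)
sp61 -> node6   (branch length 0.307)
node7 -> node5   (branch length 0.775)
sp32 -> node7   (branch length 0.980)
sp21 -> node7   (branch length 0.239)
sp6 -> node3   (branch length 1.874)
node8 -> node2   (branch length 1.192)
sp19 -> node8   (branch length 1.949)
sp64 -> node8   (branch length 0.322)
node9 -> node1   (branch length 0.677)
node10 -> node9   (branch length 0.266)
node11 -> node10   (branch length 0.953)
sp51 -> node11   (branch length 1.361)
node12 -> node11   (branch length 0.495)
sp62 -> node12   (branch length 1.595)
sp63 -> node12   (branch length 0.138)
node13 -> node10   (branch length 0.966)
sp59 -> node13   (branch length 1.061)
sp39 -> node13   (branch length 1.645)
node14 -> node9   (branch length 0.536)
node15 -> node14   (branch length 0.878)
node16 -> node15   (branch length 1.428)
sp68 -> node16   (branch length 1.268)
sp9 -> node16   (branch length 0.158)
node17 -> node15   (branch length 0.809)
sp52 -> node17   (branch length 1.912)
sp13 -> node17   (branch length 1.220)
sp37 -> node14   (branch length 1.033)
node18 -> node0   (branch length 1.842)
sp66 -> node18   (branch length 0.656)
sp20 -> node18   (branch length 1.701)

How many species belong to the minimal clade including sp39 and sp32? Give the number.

18

The MRCA of sp39 and sp32 is the node subtending ((((sp31,((sp35,sp61),(sp32,sp21))),sp6),(sp19,sp64)),(((sp51,(sp62,sp63)),(sp59,sp39)),(((sp68,sp9),(sp52,sp13)),sp37))).
That clade contains 18 terminal taxa: sp13, sp19, sp21, sp31, sp32, sp35, sp37, sp39, sp51, sp52, sp59, sp6, sp61, sp62, sp63, sp64, sp68, sp9.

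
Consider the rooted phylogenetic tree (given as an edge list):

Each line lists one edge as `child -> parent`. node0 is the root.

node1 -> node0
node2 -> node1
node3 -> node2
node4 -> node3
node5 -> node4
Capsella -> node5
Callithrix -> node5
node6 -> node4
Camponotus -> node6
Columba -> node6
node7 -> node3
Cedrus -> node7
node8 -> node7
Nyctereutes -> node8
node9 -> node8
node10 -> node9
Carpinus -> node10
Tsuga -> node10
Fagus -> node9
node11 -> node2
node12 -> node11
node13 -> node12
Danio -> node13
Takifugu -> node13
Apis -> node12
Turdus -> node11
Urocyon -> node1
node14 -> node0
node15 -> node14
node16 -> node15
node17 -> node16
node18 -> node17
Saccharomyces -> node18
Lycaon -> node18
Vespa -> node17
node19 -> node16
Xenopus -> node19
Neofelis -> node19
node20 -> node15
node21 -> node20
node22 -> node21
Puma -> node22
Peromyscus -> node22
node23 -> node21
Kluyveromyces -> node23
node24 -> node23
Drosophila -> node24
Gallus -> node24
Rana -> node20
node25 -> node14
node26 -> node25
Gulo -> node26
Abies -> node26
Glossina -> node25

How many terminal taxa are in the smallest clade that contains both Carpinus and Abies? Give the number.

The MRCA of Carpinus and Abies is the root, so the clade is the entire tree.
That clade contains 28 terminal taxa: Abies, Apis, Callithrix, Camponotus, Capsella, Carpinus, Cedrus, Columba, Danio, Drosophila, Fagus, Gallus, Glossina, Gulo, Kluyveromyces, Lycaon, Neofelis, Nyctereutes, Peromyscus, Puma, Rana, Saccharomyces, Takifugu, Tsuga, Turdus, Urocyon, Vespa, Xenopus.

28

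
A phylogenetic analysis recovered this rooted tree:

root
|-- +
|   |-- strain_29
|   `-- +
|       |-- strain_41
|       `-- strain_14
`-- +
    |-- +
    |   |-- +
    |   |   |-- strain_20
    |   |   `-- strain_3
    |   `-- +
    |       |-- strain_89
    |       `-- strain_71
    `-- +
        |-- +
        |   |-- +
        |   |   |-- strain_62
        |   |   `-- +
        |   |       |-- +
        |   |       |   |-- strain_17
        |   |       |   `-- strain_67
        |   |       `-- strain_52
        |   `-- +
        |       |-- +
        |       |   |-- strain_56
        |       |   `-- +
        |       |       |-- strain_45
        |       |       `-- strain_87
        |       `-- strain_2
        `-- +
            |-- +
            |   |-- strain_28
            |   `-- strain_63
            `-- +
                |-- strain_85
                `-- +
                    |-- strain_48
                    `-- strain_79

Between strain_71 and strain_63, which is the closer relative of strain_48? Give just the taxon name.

The MRCA of strain_48 and strain_63 subtends ((strain_28,strain_63),(strain_85,(strain_48,strain_79))) (5 taxa).
The MRCA of strain_48 and strain_71 subtends (((strain_20,strain_3),(strain_89,strain_71)),(((strain_62,((strain_17,strain_67),strain_52)),((strain_56,(strain_45,strain_87)),strain_2)),((strain_28,strain_63),(strain_85,(strain_48,strain_79))))) (17 taxa).
The first is nested inside the second, so strain_48 shares a more recent common ancestor with strain_63.

strain_63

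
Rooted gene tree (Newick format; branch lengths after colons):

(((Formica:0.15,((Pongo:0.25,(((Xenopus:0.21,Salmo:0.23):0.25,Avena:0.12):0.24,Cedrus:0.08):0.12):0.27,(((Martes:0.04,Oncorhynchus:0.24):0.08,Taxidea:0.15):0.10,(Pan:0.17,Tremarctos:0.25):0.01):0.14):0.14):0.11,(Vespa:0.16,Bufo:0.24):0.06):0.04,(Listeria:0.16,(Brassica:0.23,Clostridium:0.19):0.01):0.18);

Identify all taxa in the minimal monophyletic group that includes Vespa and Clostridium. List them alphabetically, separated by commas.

Avena, Brassica, Bufo, Cedrus, Clostridium, Formica, Listeria, Martes, Oncorhynchus, Pan, Pongo, Salmo, Taxidea, Tremarctos, Vespa, Xenopus

Tracing Vespa: it sits inside (Vespa,Bufo).
Tracing Clostridium: it sits inside (Brassica,Clostridium).
The smallest clade enclosing both is the whole tree (their MRCA is the root), so the answer is all 16 tips in alphabetical order.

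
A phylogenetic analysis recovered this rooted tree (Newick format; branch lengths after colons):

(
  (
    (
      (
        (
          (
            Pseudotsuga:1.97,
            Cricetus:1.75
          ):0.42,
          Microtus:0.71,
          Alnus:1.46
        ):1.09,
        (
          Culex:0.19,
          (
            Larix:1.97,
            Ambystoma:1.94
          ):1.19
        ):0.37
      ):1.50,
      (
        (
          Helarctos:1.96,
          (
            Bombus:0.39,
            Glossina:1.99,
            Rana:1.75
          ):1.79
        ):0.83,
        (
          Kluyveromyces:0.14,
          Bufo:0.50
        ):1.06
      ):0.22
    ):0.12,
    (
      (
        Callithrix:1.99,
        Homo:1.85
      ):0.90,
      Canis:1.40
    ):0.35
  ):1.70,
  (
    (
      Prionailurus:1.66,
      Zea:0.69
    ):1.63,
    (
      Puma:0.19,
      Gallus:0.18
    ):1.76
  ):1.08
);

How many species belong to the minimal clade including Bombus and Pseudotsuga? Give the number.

The MRCA of Bombus and Pseudotsuga is the node subtending ((((Pseudotsuga,Cricetus),Microtus,Alnus),(Culex,(Larix,Ambystoma))),((Helarctos,(Bombus,Glossina,Rana)),(Kluyveromyces,Bufo))).
That clade contains 13 terminal taxa: Alnus, Ambystoma, Bombus, Bufo, Cricetus, Culex, Glossina, Helarctos, Kluyveromyces, Larix, Microtus, Pseudotsuga, Rana.

13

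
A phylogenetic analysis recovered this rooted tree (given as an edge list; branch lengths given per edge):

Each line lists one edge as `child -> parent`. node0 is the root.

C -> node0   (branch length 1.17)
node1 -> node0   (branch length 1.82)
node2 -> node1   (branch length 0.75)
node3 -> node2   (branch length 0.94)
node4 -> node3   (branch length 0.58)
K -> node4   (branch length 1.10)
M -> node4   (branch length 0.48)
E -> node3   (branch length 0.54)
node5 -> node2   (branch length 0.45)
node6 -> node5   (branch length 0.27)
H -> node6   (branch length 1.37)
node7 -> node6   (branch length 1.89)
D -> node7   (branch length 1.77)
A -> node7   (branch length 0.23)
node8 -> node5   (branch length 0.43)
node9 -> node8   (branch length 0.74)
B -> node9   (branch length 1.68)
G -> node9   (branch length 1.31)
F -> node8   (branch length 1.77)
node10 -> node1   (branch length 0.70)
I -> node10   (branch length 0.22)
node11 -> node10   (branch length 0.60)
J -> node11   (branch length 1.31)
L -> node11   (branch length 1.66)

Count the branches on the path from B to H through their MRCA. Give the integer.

The MRCA of B and H is the node subtending ((H,(D,A)),((B,G),F)).
From B up to that node: 3 branches. From H up to the same node: 2 branches. Total: 3 + 2 = 5.

5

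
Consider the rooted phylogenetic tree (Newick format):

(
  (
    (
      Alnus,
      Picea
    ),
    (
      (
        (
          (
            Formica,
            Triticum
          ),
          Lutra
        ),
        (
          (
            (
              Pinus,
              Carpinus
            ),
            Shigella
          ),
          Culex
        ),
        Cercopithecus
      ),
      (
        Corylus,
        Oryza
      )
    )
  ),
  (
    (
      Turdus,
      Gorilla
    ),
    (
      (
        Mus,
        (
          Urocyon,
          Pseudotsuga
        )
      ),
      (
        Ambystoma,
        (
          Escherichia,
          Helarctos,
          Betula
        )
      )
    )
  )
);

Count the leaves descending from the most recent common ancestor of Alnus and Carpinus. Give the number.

12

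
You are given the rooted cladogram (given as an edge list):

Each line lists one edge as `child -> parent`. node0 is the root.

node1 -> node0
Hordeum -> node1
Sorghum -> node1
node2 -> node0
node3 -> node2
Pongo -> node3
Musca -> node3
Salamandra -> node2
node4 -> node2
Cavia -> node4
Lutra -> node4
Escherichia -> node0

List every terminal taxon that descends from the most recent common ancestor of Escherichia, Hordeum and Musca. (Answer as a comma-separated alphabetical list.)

Cavia, Escherichia, Hordeum, Lutra, Musca, Pongo, Salamandra, Sorghum

Tracing Escherichia: it attaches directly to the root.
Tracing Hordeum: it sits inside (Hordeum,Sorghum).
Tracing Musca: it sits inside (Pongo,Musca).
The smallest clade enclosing all 3 is the whole tree (their MRCA is the root), so the answer is all 8 tips in alphabetical order.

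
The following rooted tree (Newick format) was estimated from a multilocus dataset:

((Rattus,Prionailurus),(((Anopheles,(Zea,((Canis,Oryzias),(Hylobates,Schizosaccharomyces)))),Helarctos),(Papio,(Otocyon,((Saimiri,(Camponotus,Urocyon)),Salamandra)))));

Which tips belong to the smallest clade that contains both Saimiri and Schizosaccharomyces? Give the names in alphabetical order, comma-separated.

Tracing Saimiri: it sits inside (Saimiri,(Camponotus,Urocyon)).
Tracing Schizosaccharomyces: it sits inside (Hylobates,Schizosaccharomyces).
The smallest clade enclosing both is (((Anopheles,(Zea,((Canis,Oryzias),(Hylobates,Schizosaccharomyces)))),Helarctos),(Papio,(Otocyon,((Saimiri,(Camponotus,Urocyon)),Salamandra)))); the answer is its 13 terminal taxa in alphabetical order.

Anopheles, Camponotus, Canis, Helarctos, Hylobates, Oryzias, Otocyon, Papio, Saimiri, Salamandra, Schizosaccharomyces, Urocyon, Zea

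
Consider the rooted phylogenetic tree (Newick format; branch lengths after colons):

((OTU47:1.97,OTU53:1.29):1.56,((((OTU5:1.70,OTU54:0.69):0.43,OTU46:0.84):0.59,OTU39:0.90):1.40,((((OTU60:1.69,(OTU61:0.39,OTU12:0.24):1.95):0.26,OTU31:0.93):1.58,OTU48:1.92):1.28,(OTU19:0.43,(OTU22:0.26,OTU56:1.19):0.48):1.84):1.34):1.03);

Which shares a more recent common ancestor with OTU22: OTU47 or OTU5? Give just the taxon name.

OTU5

The MRCA of OTU22 and OTU5 subtends ((((OTU5,OTU54),OTU46),OTU39),((((OTU60,(OTU61,OTU12)),OTU31),OTU48),(OTU19,(OTU22,OTU56)))) (12 taxa).
The MRCA of OTU22 and OTU47 is the root, subtending the entire tree (14 taxa).
The first is nested inside the second, so OTU22 shares a more recent common ancestor with OTU5.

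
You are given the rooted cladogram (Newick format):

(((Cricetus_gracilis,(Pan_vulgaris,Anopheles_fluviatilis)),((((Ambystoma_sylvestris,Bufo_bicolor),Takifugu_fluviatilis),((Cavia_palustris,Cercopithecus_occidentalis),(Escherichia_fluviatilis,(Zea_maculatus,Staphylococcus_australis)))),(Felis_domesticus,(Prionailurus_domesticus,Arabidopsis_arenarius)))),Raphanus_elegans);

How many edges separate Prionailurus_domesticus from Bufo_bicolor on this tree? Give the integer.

The MRCA of Prionailurus_domesticus and Bufo_bicolor is the node subtending ((((Ambystoma_sylvestris,Bufo_bicolor),Takifugu_fluviatilis),((Cavia_palustris,Cercopithecus_occidentalis),(Escherichia_fluviatilis,(Zea_maculatus,Staphylococcus_australis)))),(Felis_domesticus,(Prionailurus_domesticus,Arabidopsis_arenarius))).
From Prionailurus_domesticus up to that node: 3 branches. From Bufo_bicolor up to the same node: 4 branches. Total: 3 + 4 = 7.

7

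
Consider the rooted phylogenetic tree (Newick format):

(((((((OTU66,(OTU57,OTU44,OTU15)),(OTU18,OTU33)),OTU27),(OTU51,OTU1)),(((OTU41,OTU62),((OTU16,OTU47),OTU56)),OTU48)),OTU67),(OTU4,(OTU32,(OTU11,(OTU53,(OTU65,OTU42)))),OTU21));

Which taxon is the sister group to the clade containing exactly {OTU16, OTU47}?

The clade containing exactly {OTU16, OTU47} attaches to the tree at the node subtending ((OTU16,OTU47),OTU56).
The other lineage descending from that same node — the sister group — is the single tip OTU56.

OTU56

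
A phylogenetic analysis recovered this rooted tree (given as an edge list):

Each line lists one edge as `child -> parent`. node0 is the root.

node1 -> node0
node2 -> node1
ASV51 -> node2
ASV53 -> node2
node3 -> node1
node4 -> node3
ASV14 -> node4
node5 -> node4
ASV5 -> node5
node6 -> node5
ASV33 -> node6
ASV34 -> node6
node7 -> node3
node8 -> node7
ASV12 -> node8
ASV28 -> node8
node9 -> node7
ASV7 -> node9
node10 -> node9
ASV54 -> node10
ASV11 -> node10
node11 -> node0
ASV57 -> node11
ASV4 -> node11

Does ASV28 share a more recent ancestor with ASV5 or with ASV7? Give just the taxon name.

The MRCA of ASV28 and ASV7 subtends ((ASV12,ASV28),(ASV7,(ASV54,ASV11))) (5 taxa).
The MRCA of ASV28 and ASV5 subtends ((ASV14,(ASV5,(ASV33,ASV34))),((ASV12,ASV28),(ASV7,(ASV54,ASV11)))) (9 taxa).
The first is nested inside the second, so ASV28 shares a more recent common ancestor with ASV7.

ASV7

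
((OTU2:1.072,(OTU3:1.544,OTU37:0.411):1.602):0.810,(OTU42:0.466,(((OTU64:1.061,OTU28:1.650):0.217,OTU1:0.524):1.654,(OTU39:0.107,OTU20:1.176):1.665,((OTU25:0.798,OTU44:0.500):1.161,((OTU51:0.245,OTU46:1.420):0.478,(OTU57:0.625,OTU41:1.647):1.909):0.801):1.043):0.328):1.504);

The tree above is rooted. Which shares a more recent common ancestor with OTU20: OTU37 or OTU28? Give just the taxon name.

OTU28

The MRCA of OTU20 and OTU28 subtends (((OTU64,OTU28),OTU1),(OTU39,OTU20),((OTU25,OTU44),((OTU51,OTU46),(OTU57,OTU41)))) (11 taxa).
The MRCA of OTU20 and OTU37 is the root, subtending the entire tree (15 taxa).
The first is nested inside the second, so OTU20 shares a more recent common ancestor with OTU28.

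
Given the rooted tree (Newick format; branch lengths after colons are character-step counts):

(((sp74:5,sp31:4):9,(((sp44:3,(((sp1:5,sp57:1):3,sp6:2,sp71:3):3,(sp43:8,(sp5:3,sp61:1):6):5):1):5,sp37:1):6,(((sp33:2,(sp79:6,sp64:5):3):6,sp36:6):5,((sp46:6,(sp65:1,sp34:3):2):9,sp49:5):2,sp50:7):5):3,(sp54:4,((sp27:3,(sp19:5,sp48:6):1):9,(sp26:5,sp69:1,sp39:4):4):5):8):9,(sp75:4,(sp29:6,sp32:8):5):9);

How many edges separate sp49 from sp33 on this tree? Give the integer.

5

The MRCA of sp49 and sp33 is the node subtending (((sp33,(sp79,sp64)),sp36),((sp46,(sp65,sp34)),sp49),sp50).
From sp49 up to that node: 2 branches. From sp33 up to the same node: 3 branches. Total: 2 + 3 = 5.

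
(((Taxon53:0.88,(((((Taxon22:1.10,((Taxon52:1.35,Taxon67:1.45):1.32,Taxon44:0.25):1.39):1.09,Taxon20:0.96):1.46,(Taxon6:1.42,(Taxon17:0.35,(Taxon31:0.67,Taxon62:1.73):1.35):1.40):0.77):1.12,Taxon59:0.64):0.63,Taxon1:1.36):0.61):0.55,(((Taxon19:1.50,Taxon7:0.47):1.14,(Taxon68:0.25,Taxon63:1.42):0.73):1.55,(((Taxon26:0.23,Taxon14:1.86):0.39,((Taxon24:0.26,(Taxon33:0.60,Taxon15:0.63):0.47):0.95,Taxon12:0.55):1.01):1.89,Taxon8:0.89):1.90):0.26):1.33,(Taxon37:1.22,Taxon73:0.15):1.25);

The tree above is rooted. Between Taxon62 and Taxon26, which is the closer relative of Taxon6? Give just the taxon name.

The MRCA of Taxon6 and Taxon62 subtends (Taxon6,(Taxon17,(Taxon31,Taxon62))) (4 taxa).
The MRCA of Taxon6 and Taxon26 subtends ((Taxon53,(((((Taxon22,((Taxon52,Taxon67),Taxon44)),Taxon20),(Taxon6,(Taxon17,(Taxon31,Taxon62)))),Taxon59),Taxon1)),(((Taxon19,Taxon7),(Taxon68,Taxon63)),(((Taxon26,Taxon14),((Taxon24,(Taxon33,Taxon15)),Taxon12)),Taxon8))) (23 taxa).
The first is nested inside the second, so Taxon6 shares a more recent common ancestor with Taxon62.

Taxon62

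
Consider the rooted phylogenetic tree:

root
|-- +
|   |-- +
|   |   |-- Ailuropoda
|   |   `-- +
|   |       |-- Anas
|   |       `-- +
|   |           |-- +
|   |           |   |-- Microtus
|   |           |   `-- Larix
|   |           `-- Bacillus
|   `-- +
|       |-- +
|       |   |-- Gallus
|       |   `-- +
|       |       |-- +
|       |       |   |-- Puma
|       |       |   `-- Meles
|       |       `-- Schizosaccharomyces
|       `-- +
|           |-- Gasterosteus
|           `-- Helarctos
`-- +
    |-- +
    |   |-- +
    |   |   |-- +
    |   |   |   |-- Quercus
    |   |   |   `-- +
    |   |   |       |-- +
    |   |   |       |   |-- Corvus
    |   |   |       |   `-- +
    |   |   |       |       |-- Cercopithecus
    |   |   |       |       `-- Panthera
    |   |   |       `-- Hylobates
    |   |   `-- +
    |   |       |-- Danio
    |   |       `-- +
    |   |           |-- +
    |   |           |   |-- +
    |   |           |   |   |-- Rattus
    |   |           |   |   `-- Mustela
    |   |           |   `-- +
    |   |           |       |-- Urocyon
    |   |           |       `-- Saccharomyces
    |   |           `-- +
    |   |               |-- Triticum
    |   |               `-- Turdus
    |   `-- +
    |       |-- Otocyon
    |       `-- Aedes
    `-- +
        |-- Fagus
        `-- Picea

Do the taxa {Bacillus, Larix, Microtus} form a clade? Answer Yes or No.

Yes

The most recent common ancestor of these taxa subtends ((Microtus,Larix),Bacillus).
That clade has exactly 3 tips — every listed taxon and nothing else — so the group is monophyletic.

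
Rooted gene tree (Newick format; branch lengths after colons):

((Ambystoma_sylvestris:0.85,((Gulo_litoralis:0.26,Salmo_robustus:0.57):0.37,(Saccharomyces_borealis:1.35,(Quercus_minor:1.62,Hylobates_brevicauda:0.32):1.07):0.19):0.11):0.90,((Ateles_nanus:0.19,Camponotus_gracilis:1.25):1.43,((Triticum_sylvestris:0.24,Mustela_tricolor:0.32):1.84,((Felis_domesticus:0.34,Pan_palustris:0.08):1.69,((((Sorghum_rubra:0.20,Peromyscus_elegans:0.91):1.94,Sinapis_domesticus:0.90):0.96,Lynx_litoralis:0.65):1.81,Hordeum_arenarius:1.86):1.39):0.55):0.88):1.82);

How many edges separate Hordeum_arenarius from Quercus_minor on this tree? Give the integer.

10

The MRCA of Hordeum_arenarius and Quercus_minor is the root of the tree.
From Hordeum_arenarius up to that node: 5 branches. From Quercus_minor up to the same node: 5 branches. Total: 5 + 5 = 10.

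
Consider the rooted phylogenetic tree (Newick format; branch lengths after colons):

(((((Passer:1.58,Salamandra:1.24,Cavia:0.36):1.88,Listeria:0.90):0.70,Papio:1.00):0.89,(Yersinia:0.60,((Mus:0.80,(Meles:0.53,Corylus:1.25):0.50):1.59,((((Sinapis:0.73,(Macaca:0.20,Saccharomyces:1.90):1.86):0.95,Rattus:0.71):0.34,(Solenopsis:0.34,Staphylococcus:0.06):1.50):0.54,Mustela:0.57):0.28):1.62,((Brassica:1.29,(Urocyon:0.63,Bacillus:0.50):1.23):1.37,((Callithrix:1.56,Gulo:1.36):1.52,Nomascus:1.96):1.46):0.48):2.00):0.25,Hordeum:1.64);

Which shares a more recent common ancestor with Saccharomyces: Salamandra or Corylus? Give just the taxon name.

The MRCA of Saccharomyces and Corylus subtends ((Mus,(Meles,Corylus)),((((Sinapis,(Macaca,Saccharomyces)),Rattus),(Solenopsis,Staphylococcus)),Mustela)) (10 taxa).
The MRCA of Saccharomyces and Salamandra subtends ((((Passer,Salamandra,Cavia),Listeria),Papio),(Yersinia,((Mus,(Meles,Corylus)),((((Sinapis,(Macaca,Saccharomyces)),Rattus),(Solenopsis,Staphylococcus)),Mustela)),((Brassica,(Urocyon,Bacillus)),((Callithrix,Gulo),Nomascus)))) (22 taxa).
The first is nested inside the second, so Saccharomyces shares a more recent common ancestor with Corylus.

Corylus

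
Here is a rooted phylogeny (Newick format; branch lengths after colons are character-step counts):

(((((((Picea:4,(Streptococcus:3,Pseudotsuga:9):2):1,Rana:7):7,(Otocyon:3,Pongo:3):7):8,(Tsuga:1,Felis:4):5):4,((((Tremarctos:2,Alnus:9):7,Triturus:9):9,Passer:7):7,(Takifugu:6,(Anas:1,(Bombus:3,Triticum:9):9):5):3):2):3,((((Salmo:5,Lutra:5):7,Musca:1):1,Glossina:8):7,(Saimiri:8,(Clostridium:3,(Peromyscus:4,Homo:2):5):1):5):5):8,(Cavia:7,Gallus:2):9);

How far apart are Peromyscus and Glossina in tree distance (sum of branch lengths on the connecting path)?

30

The path runs Peromyscus → … → MRCA → … → Glossina; the MRCA is the node subtending ((((Salmo,Lutra),Musca),Glossina),(Saimiri,(Clostridium,(Peromyscus,Homo)))).
Branch lengths along that path: 4 + 5 + 1 + 5 + 7 + 8 = 30.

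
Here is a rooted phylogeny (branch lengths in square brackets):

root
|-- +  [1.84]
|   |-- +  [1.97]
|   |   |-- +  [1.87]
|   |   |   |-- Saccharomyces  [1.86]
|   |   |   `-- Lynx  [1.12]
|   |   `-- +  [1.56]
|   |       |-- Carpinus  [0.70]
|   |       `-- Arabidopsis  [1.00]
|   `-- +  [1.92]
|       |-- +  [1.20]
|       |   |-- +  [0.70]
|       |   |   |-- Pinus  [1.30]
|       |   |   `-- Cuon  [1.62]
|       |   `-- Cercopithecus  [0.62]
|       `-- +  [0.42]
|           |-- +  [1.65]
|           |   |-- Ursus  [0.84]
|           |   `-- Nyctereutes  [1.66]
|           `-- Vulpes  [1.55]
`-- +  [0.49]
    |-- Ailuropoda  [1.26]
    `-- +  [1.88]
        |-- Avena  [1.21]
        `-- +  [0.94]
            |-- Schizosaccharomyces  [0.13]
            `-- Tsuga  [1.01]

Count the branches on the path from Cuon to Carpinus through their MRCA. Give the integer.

7

The MRCA of Cuon and Carpinus is the node subtending (((Saccharomyces,Lynx),(Carpinus,Arabidopsis)),(((Pinus,Cuon),Cercopithecus),((Ursus,Nyctereutes),Vulpes))).
From Cuon up to that node: 4 branches. From Carpinus up to the same node: 3 branches. Total: 4 + 3 = 7.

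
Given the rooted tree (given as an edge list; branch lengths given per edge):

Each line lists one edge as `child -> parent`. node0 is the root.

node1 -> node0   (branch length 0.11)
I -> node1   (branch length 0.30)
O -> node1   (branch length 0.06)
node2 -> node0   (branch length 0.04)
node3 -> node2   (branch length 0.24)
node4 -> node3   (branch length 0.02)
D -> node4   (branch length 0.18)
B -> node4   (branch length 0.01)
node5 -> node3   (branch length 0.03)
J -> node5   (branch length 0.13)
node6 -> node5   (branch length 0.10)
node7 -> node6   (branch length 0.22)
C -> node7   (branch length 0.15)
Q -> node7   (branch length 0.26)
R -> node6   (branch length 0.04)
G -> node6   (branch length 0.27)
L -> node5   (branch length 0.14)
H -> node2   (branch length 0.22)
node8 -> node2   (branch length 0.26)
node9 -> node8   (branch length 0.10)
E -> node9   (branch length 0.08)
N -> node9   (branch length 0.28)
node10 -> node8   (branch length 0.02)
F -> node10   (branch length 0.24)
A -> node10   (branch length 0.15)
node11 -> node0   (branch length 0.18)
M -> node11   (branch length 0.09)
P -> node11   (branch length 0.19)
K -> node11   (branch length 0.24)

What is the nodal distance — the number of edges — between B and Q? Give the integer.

6

The MRCA of B and Q is the node subtending ((D,B),(J,((C,Q),R,G),L)).
From B up to that node: 2 branches. From Q up to the same node: 4 branches. Total: 2 + 4 = 6.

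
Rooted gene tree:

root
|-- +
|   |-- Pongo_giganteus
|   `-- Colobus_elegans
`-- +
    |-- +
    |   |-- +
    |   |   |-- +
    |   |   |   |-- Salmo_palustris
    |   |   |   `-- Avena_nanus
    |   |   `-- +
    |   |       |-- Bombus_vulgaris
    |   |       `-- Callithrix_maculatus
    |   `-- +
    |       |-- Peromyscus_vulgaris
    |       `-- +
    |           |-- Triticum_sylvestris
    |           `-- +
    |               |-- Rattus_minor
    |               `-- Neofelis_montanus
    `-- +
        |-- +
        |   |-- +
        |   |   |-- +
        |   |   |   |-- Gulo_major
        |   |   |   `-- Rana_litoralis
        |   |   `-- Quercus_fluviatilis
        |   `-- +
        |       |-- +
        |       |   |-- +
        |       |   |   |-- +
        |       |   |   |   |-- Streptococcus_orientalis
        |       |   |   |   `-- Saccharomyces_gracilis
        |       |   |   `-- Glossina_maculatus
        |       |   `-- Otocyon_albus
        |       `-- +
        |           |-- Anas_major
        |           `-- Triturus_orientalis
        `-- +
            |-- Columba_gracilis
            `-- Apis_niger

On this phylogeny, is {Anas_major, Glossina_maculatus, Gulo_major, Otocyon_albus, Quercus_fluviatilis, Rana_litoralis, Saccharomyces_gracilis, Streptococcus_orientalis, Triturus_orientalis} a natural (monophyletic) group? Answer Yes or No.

The most recent common ancestor of these taxa subtends (((Gulo_major,Rana_litoralis),Quercus_fluviatilis),((((Streptococcus_orientalis,Saccharomyces_gracilis),Glossina_maculatus),Otocyon_albus),(Anas_major,Triturus_orientalis))).
That clade has exactly 9 tips — every listed taxon and nothing else — so the group is monophyletic.

Yes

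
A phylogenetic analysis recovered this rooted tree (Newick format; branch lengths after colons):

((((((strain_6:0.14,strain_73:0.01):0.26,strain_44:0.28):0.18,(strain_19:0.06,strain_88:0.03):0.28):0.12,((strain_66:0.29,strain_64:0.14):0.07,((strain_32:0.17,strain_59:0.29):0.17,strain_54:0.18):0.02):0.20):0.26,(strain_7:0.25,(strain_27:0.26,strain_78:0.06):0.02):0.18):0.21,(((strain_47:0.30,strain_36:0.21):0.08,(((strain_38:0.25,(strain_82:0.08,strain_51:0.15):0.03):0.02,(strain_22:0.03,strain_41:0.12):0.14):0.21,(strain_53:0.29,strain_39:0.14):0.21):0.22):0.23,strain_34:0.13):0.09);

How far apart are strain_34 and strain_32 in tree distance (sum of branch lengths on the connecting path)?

1.25

The path runs strain_34 → … → MRCA → … → strain_32; the MRCA is the root of the tree.
Branch lengths along that path: 0.13 + 0.09 + 0.21 + 0.26 + 0.20 + 0.02 + 0.17 + 0.17 = 1.25.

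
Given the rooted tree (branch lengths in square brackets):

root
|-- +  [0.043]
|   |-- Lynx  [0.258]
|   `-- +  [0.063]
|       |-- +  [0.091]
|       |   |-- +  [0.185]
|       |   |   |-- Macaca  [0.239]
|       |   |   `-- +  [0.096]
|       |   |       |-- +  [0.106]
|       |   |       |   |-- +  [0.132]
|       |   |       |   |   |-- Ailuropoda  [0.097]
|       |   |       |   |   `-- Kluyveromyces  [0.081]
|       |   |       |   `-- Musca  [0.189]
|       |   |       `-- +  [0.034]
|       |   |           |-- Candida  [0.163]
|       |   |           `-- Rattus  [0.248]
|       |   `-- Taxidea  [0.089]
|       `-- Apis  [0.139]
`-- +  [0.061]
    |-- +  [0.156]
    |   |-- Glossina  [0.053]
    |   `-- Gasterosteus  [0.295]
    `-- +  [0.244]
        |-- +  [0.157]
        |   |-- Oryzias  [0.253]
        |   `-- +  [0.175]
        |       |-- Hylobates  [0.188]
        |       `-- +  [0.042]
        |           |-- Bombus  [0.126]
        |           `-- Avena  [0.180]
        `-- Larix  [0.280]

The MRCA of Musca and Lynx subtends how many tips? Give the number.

9

The MRCA of Musca and Lynx is the node subtending (Lynx,(((Macaca,(((Ailuropoda,Kluyveromyces),Musca),(Candida,Rattus))),Taxidea),Apis)).
That clade contains 9 terminal taxa: Ailuropoda, Apis, Candida, Kluyveromyces, Lynx, Macaca, Musca, Rattus, Taxidea.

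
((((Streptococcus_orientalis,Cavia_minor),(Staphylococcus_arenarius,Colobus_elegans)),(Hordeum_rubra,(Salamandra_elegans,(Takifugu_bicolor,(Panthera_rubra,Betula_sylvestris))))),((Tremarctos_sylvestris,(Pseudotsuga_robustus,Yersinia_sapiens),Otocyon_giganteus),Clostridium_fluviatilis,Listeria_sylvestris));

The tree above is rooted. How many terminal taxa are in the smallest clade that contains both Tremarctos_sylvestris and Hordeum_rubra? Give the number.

The MRCA of Tremarctos_sylvestris and Hordeum_rubra is the root, so the clade is the entire tree.
That clade contains 15 terminal taxa: Betula_sylvestris, Cavia_minor, Clostridium_fluviatilis, Colobus_elegans, Hordeum_rubra, Listeria_sylvestris, Otocyon_giganteus, Panthera_rubra, Pseudotsuga_robustus, Salamandra_elegans, Staphylococcus_arenarius, Streptococcus_orientalis, Takifugu_bicolor, Tremarctos_sylvestris, Yersinia_sapiens.

15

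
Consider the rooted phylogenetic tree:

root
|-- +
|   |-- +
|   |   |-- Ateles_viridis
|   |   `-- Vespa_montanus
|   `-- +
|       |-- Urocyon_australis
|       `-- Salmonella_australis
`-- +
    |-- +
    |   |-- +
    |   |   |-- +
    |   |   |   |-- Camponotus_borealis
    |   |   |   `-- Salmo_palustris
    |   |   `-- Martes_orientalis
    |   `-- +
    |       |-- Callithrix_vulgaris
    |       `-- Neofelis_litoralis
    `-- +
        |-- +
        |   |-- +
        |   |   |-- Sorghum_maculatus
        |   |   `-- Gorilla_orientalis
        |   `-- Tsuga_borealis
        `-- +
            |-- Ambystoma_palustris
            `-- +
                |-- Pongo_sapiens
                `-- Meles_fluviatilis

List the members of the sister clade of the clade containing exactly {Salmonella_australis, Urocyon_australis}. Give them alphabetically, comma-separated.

Ateles_viridis, Vespa_montanus

The clade containing exactly {Salmonella_australis, Urocyon_australis} attaches to the tree at the node subtending ((Ateles_viridis,Vespa_montanus),(Urocyon_australis,Salmonella_australis)).
The other lineage descending from that same node — the sister group — is (Ateles_viridis,Vespa_montanus); its 2 tips in alphabetical order are the answer.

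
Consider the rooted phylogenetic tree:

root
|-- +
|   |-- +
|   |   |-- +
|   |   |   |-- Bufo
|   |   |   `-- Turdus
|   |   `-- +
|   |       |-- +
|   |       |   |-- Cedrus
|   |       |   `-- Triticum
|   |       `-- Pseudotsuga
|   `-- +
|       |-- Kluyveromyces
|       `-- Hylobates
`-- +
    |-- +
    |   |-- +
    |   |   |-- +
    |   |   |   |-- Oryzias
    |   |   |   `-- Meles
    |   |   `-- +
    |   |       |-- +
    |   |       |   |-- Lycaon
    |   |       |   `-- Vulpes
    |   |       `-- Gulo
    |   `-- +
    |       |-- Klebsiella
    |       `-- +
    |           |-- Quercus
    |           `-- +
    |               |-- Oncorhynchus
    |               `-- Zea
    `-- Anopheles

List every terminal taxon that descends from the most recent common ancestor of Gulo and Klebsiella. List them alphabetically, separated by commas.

Tracing Gulo: it sits inside ((Lycaon,Vulpes),Gulo).
Tracing Klebsiella: it sits inside (Klebsiella,(Quercus,(Oncorhynchus,Zea))).
The smallest clade enclosing both is (((Oryzias,Meles),((Lycaon,Vulpes),Gulo)),(Klebsiella,(Quercus,(Oncorhynchus,Zea)))); the answer is its 9 terminal taxa in alphabetical order.

Gulo, Klebsiella, Lycaon, Meles, Oncorhynchus, Oryzias, Quercus, Vulpes, Zea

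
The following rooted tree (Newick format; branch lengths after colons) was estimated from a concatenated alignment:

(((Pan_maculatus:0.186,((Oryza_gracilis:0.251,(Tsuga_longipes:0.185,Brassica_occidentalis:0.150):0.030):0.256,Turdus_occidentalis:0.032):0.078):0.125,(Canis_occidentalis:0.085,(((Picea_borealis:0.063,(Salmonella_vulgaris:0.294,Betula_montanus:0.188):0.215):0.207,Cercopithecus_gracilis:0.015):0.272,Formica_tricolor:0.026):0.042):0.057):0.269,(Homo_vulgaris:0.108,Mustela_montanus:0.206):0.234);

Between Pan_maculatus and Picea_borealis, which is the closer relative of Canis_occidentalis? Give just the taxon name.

The MRCA of Canis_occidentalis and Picea_borealis subtends (Canis_occidentalis,(((Picea_borealis,(Salmonella_vulgaris,Betula_montanus)),Cercopithecus_gracilis),Formica_tricolor)) (6 taxa).
The MRCA of Canis_occidentalis and Pan_maculatus subtends ((Pan_maculatus,((Oryza_gracilis,(Tsuga_longipes,Brassica_occidentalis)),Turdus_occidentalis)),(Canis_occidentalis,(((Picea_borealis,(Salmonella_vulgaris,Betula_montanus)),Cercopithecus_gracilis),Formica_tricolor))) (11 taxa).
The first is nested inside the second, so Canis_occidentalis shares a more recent common ancestor with Picea_borealis.

Picea_borealis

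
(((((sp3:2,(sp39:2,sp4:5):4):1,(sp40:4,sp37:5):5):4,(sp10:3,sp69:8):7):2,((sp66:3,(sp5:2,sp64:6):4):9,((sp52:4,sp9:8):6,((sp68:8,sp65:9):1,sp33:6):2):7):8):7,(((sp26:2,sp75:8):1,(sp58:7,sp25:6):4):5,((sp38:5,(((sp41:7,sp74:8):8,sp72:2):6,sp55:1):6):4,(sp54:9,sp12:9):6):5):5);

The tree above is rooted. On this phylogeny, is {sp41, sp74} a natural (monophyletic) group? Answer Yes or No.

Yes

The most recent common ancestor of these taxa subtends (sp41,sp74).
That clade has exactly 2 tips — every listed taxon and nothing else — so the group is monophyletic.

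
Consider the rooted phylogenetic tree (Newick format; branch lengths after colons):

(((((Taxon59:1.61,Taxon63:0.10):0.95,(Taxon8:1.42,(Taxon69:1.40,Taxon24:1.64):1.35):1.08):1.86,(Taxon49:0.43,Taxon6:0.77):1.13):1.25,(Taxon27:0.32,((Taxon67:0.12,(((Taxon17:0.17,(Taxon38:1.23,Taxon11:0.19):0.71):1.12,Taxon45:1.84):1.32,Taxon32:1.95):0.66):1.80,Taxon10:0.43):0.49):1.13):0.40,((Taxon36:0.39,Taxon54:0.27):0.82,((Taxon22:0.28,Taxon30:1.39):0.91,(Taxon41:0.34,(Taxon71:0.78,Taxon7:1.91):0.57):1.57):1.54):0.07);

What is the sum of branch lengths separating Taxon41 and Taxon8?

The path runs Taxon41 → … → MRCA → … → Taxon8; the MRCA is the root of the tree.
Branch lengths along that path: 0.34 + 1.57 + 1.54 + 0.07 + 0.40 + 1.25 + 1.86 + 1.08 + 1.42 = 9.53.

9.53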